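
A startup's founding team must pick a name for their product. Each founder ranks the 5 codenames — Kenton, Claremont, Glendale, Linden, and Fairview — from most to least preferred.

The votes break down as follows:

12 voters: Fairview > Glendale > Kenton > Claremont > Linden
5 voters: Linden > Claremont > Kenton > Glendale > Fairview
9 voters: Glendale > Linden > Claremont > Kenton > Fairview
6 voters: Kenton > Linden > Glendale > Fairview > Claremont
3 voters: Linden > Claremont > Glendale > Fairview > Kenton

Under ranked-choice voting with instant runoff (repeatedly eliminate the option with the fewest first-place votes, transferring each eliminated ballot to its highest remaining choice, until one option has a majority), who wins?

Round 1: Fairview 12, Glendale 9, Linden 8, Kenton 6, Claremont 0. Claremont has the fewest and is eliminated.
Round 2: Fairview 12, Glendale 9, Linden 8, Kenton 6. Kenton has the fewest and is eliminated.
Round 3: Linden 14, Fairview 12, Glendale 9. Glendale has the fewest and is eliminated.
Round 4: Linden 23, Fairview 12. Linden has a majority.

Linden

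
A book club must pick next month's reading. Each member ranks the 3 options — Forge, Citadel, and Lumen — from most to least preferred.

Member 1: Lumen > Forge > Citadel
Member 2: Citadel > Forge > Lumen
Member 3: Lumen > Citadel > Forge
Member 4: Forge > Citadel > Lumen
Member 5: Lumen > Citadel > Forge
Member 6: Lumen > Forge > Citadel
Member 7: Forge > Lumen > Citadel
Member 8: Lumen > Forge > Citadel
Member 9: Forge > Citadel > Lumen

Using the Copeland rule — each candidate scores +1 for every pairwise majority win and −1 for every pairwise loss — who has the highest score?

Pairwise results:
  Forge vs Citadel: Forge wins 6–3.
  Forge vs Lumen: Lumen wins 5–4.
  Citadel vs Lumen: Lumen wins 6–3.
Copeland scores (wins − losses):
  Forge: 1 − 1 = 0
  Citadel: 0 − 2 = -2
  Lumen: 2 − 0 = 2
Lumen has the best Copeland score.

Lumen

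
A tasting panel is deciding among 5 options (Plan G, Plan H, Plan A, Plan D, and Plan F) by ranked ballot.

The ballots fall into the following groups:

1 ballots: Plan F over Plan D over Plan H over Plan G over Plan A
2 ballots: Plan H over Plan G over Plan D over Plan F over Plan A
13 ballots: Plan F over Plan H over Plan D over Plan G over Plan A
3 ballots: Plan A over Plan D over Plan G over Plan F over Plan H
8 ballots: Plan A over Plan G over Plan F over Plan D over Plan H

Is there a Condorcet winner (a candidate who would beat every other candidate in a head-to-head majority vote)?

Yes

Head-to-head results (27 voters total):
Plan G vs Plan H: Plan H wins 16–11.
Plan G vs Plan A: Plan G wins 16–11.
Plan G vs Plan D: Plan D wins 17–10.
Plan G vs Plan F: Plan F wins 14–13.
Plan H vs Plan A: Plan H wins 16–11.
Plan H vs Plan D: Plan H wins 15–12.
Plan H vs Plan F: Plan F wins 25–2.
Plan A vs Plan D: Plan D wins 16–11.
Plan A vs Plan F: Plan F wins 16–11.
Plan D vs Plan F: Plan F wins 22–5.
Plan F beats each rival — Plan G (14–13), Plan H (25–2), Plan A (16–11), Plan D (22–5) — so Plan F is the Condorcet winner.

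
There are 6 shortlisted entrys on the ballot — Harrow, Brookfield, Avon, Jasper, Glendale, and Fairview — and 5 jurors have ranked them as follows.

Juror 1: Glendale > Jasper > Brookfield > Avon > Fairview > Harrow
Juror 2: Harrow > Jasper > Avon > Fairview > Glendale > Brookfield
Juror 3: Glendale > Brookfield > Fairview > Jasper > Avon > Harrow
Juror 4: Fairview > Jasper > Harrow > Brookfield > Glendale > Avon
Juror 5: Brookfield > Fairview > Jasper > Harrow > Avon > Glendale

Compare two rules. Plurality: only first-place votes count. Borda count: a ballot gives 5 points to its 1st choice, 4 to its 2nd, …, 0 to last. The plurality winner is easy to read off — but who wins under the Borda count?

Plurality first-place counts: Harrow 1, Brookfield 1, Avon 0, Jasper 0, Glendale 2, Fairview 1 → Glendale.
Borda totals: Harrow 10, Brookfield 14, Avon 7, Jasper 17, Glendale 12, Fairview 15 → Jasper.

Jasper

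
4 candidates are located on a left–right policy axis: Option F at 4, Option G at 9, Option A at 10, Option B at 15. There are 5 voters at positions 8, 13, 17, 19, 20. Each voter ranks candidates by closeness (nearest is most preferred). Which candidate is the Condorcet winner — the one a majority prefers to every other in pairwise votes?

With single-peaked preferences on a line, the Condorcet winner is the candidate closest to the median voter.
The median voter (position 17) is closest to Option B at 15.
Check: Option B vs Option F — voters closer to Option B: 4 of 5.

Option B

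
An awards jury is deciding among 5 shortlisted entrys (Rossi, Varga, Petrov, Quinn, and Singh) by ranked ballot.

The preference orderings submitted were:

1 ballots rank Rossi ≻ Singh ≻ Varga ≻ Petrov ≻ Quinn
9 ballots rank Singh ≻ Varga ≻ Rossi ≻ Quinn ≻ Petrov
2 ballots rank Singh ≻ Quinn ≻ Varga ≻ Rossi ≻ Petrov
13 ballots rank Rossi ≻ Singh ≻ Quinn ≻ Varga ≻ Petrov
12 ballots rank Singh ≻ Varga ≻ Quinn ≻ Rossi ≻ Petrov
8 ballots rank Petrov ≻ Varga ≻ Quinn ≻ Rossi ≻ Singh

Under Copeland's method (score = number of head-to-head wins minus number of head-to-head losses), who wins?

Pairwise results:
  Rossi vs Varga: Varga wins 31–14.
  Rossi vs Petrov: Rossi wins 37–8.
  Rossi vs Quinn: Rossi wins 23–22.
  Rossi vs Singh: Singh wins 23–22.
  Varga vs Petrov: Varga wins 37–8.
  Varga vs Quinn: Varga wins 30–15.
  Varga vs Singh: Singh wins 37–8.
  Petrov vs Quinn: Quinn wins 36–9.
  Petrov vs Singh: Singh wins 37–8.
  Quinn vs Singh: Singh wins 37–8.
Copeland scores (wins − losses):
  Rossi: 2 − 2 = 0
  Varga: 3 − 1 = 2
  Petrov: 0 − 4 = -4
  Quinn: 1 − 3 = -2
  Singh: 4 − 0 = 4
Singh has the best Copeland score.

Singh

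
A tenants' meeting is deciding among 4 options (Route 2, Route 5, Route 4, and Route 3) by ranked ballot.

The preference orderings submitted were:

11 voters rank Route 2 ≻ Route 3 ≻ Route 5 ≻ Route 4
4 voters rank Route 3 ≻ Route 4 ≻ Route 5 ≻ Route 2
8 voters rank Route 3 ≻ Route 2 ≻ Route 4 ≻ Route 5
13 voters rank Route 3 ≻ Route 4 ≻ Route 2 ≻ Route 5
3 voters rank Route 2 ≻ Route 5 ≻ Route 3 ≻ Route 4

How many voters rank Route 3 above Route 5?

Ballots ranking Route 3 above Route 5: 11+4+8+13 = 36.
Ballots ranking Route 5 above Route 3: 3.
So 36 of 39 voters prefer Route 3 to Route 5.

36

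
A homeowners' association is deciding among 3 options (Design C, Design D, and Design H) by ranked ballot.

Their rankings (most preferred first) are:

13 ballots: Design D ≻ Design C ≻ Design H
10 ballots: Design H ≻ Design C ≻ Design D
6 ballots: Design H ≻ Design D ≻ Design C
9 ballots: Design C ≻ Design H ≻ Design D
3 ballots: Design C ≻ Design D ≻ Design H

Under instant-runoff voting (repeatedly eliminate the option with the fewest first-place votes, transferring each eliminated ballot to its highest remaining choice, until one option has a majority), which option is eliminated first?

Round 1: Design H 16, Design D 13, Design C 12. Design C has the fewest and is eliminated.
Round 2: Design H 25, Design D 16. Design H has a majority.

Design C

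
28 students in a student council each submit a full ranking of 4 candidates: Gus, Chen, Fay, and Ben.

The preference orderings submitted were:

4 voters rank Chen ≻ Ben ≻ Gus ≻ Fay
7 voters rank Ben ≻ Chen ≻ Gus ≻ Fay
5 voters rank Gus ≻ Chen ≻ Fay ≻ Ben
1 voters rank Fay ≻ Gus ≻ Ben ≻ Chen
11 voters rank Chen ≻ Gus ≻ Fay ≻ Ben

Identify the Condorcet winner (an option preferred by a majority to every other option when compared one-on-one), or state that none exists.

Chen

Head-to-head results (28 voters total):
Gus vs Chen: Chen wins 22–6.
Gus vs Fay: Gus wins 27–1.
Gus vs Ben: Gus wins 17–11.
Chen vs Fay: Chen wins 27–1.
Chen vs Ben: Chen wins 20–8.
Fay vs Ben: Fay wins 17–11.
Chen beats each rival — Gus (22–6), Fay (27–1), Ben (20–8) — so Chen is the Condorcet winner.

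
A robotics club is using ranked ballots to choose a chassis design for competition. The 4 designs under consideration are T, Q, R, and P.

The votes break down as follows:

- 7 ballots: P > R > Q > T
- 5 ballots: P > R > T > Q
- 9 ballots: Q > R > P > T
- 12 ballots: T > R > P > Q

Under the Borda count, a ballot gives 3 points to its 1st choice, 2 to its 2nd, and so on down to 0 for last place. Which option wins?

R

Borda scores:
  T: 7·0 + 5·1 + 9·0 + 12·3 = 41
  Q: 7·1 + 5·0 + 9·3 + 12·0 = 34
  R: 7·2 + 5·2 + 9·2 + 12·2 = 66
  P: 7·3 + 5·3 + 9·1 + 12·1 = 57
R has the highest total.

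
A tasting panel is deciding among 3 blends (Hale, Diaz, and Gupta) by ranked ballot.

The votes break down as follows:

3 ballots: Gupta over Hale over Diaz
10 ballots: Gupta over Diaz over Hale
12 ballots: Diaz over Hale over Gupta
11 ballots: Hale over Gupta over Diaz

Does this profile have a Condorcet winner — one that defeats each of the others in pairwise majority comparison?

No

Head-to-head results (36 voters total):
Hale vs Diaz: Diaz wins 22–14.
Hale vs Gupta: Hale wins 23–13.
Diaz vs Gupta: Gupta wins 24–12.
No candidate beats all others: Hale beats Gupta beats Diaz beats Hale, a majority cycle.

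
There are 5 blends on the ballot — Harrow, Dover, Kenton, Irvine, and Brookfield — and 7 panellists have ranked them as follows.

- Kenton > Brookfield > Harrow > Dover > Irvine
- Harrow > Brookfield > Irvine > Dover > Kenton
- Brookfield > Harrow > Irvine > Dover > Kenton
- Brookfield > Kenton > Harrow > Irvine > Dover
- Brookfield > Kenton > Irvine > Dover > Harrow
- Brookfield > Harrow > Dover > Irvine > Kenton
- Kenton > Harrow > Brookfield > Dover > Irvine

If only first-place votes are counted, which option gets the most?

Brookfield

First-place vote totals:
  Harrow: 1
  Dover: 0
  Kenton: 2
  Irvine: 0
  Brookfield: 4
Brookfield has the most first-place votes.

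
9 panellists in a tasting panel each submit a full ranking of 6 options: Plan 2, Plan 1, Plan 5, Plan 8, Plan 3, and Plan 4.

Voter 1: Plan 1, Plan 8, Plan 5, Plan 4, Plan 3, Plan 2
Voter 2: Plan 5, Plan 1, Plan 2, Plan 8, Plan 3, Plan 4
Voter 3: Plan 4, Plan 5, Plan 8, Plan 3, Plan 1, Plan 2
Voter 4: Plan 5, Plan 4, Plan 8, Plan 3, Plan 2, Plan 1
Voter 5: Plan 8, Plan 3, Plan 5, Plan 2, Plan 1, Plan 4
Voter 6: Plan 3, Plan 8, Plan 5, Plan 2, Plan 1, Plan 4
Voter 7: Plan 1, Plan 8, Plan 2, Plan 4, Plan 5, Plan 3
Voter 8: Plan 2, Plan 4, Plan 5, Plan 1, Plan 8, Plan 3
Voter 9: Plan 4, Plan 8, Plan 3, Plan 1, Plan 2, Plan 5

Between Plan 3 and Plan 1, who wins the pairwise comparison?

Ballots ranking Plan 3 above Plan 1: 5.
Ballots ranking Plan 1 above Plan 3: 4.
Plan 3 wins the head-to-head, 5–4.

Plan 3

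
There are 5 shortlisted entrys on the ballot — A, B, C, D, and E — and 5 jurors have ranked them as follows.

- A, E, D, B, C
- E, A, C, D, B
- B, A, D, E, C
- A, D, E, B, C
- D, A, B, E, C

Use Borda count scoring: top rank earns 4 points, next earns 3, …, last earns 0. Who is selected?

A

Borda scores:
  A: 4 + 3 + 3 + 4 + 3 = 17
  B: 1 + 0 + 4 + 1 + 2 = 8
  C: 0 + 2 + 0 + 0 + 0 = 2
  D: 2 + 1 + 2 + 3 + 4 = 12
  E: 3 + 4 + 1 + 2 + 1 = 11
A has the highest total.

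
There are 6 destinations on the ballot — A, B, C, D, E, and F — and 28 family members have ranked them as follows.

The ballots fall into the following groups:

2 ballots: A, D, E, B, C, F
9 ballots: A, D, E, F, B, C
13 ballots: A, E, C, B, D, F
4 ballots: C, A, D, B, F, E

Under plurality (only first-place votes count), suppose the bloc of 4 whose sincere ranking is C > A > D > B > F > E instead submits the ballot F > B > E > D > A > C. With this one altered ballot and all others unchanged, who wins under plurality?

A

First-place totals with the altered ballot: A 24, B 0, C 0, D 0, E 0, F 4.
The winner is unchanged: still A.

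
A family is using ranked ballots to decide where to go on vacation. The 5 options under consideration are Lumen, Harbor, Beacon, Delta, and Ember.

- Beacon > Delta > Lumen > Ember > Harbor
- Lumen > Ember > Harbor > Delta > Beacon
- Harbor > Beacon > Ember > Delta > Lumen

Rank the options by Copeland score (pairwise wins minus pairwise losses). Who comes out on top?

Pairwise results:
  Lumen vs Harbor: Lumen wins 2–1.
  Lumen vs Beacon: Beacon wins 2–1.
  Lumen vs Delta: Delta wins 2–1.
  Lumen vs Ember: Lumen wins 2–1.
  Harbor vs Beacon: Harbor wins 2–1.
  Harbor vs Delta: Harbor wins 2–1.
  Harbor vs Ember: Ember wins 2–1.
  Beacon vs Delta: Beacon wins 2–1.
  Beacon vs Ember: Beacon wins 2–1.
  Delta vs Ember: Ember wins 2–1.
Copeland scores (wins − losses):
  Lumen: 2 − 2 = 0
  Harbor: 2 − 2 = 0
  Beacon: 3 − 1 = 2
  Delta: 1 − 3 = -2
  Ember: 2 − 2 = 0
Beacon has the best Copeland score.

Beacon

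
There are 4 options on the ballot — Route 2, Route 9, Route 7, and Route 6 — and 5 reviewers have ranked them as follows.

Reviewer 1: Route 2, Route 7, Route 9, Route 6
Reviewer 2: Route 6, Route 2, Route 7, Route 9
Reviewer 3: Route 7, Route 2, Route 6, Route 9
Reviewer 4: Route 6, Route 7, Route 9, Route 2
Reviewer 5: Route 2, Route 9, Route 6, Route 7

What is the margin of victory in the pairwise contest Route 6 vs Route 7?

Ballots ranking Route 6 above Route 7: 3.
Ballots ranking Route 7 above Route 6: 2.
Route 6 wins 3–2, a margin of 1.

1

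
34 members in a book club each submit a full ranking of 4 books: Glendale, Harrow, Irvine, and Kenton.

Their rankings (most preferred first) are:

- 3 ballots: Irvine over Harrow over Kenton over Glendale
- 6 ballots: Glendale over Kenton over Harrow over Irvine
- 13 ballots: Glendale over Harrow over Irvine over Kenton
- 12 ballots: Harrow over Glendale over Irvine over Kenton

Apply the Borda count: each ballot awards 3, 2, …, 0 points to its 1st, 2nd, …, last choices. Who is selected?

Glendale

Borda scores:
  Glendale: 3·0 + 6·3 + 13·3 + 12·2 = 81
  Harrow: 3·2 + 6·1 + 13·2 + 12·3 = 74
  Irvine: 3·3 + 6·0 + 13·1 + 12·1 = 34
  Kenton: 3·1 + 6·2 + 13·0 + 12·0 = 15
Glendale has the highest total.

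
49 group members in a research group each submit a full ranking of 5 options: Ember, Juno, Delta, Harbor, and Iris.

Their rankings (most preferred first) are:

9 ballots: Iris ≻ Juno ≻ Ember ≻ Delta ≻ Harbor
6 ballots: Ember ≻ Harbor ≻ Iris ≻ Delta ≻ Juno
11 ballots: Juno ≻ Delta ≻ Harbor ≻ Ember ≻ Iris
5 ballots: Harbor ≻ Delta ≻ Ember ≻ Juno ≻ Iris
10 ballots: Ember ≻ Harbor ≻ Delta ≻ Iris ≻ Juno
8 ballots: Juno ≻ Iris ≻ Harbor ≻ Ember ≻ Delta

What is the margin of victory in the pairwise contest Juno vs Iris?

1

Ballots ranking Juno above Iris: 11+5+8 = 24.
Ballots ranking Iris above Juno: 9+6+10 = 25.
Iris wins 25–24, a margin of 1.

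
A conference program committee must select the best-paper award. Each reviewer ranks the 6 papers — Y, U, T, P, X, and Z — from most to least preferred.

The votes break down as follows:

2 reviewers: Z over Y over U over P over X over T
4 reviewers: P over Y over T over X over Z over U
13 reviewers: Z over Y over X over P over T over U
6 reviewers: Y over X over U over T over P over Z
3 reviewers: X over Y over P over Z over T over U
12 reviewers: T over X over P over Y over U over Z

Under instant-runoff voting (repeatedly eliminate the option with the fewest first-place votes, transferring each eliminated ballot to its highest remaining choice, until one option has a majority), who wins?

Round 1: Z 15, T 12, Y 6, P 4, X 3, U 0. U has the fewest and is eliminated.
Round 2: Z 15, T 12, Y 6, P 4, X 3. X has the fewest and is eliminated.
Round 3: Z 15, T 12, Y 9, P 4. P has the fewest and is eliminated.
Round 4: Z 15, Y 13, T 12. T has the fewest and is eliminated.
Round 5: Y 25, Z 15. Y has a majority.

Y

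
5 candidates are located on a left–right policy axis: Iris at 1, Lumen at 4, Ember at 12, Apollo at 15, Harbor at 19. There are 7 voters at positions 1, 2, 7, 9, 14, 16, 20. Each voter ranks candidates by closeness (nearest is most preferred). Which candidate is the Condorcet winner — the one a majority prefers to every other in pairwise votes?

Ember

With single-peaked preferences on a line, the Condorcet winner is the candidate closest to the median voter.
The median voter (position 9) is closest to Ember at 12.
Check: Ember vs Harbor — voters closer to Ember: 5 of 7.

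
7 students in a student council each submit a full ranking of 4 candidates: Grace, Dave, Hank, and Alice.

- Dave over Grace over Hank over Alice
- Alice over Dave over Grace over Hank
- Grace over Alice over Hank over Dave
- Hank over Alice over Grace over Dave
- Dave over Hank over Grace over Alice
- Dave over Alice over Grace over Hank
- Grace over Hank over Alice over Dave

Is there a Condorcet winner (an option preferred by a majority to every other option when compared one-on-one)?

Head-to-head results (7 voters total):
Grace vs Dave: Dave wins 4–3.
Grace vs Hank: Grace wins 5–2.
Grace vs Alice: Grace wins 4–3.
Dave vs Hank: Dave wins 4–3.
Dave vs Alice: Alice wins 4–3.
Hank vs Alice: Hank wins 4–3.
No candidate beats all others: Grace beats Alice beats Dave beats Grace, a majority cycle.

No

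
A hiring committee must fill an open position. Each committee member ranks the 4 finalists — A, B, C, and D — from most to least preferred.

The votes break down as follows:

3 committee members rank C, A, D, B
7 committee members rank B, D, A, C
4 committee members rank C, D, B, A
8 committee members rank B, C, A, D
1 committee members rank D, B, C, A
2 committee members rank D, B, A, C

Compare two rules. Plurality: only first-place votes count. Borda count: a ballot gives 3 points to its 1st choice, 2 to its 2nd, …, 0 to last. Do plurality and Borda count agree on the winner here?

Plurality first-place counts: A 0, B 15, C 7, D 3 → B.
Borda totals: A 23, B 55, C 38, D 34 → B.
The two rules agree on B.

Yes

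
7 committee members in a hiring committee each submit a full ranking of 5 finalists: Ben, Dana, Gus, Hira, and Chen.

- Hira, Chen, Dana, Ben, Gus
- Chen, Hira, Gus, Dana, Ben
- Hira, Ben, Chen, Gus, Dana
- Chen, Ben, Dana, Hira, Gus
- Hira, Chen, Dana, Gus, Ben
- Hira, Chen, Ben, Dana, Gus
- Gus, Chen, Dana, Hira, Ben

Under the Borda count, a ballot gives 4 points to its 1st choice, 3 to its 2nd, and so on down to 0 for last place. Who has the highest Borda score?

Borda scores:
  Ben: 1 + 0 + 3 + 3 + 0 + 2 + 0 = 9
  Dana: 2 + 1 + 0 + 2 + 2 + 1 + 2 = 10
  Gus: 0 + 2 + 1 + 0 + 1 + 0 + 4 = 8
  Hira: 4 + 3 + 4 + 1 + 4 + 4 + 1 = 21
  Chen: 3 + 4 + 2 + 4 + 3 + 3 + 3 = 22
Chen has the highest total.

Chen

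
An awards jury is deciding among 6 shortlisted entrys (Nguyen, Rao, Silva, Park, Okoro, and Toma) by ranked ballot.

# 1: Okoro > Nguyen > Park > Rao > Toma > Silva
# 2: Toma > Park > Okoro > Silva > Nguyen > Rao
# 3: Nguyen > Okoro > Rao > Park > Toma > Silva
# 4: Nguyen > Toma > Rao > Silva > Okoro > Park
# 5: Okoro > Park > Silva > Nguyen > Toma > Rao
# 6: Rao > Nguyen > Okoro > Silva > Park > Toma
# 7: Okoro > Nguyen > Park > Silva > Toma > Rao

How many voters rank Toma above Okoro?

2

Ballots ranking Toma above Okoro: 2.
Ballots ranking Okoro above Toma: 5.
So 2 of 7 voters prefer Toma to Okoro.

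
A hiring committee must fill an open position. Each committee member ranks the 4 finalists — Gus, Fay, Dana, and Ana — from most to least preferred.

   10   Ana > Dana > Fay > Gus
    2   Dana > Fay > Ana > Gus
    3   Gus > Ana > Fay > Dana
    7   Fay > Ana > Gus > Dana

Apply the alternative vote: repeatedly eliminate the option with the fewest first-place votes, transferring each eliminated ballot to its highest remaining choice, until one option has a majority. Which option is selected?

Round 1: Ana 10, Fay 7, Gus 3, Dana 2. Dana has the fewest and is eliminated.
Round 2: Ana 10, Fay 9, Gus 3. Gus has the fewest and is eliminated.
Round 3: Ana 13, Fay 9. Ana has a majority.

Ana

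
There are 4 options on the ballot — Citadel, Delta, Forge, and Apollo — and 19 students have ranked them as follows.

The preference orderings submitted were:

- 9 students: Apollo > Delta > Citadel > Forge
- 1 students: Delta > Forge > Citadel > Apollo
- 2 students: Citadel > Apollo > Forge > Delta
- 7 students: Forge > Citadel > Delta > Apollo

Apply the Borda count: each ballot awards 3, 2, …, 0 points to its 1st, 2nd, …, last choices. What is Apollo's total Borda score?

31

Borda scores:
  Citadel: 9·1 + 1 + 2·3 + 7·2 = 30
  Delta: 9·2 + 3 + 2·0 + 7·1 = 28
  Forge: 9·0 + 2 + 2·1 + 7·3 = 25
  Apollo: 9·3 + 0 + 2·2 + 7·0 = 31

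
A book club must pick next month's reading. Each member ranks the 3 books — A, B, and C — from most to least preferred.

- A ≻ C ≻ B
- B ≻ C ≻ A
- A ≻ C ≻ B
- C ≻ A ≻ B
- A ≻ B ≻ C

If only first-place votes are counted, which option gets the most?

A

First-place vote totals:
  A: 3
  B: 1
  C: 1
A has the most first-place votes.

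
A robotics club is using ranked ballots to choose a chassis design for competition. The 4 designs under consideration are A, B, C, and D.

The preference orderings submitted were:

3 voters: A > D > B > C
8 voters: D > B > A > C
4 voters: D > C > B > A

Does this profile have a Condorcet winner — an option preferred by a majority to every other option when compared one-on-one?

Yes

Head-to-head results (15 voters total):
A vs B: B wins 12–3.
A vs C: A wins 11–4.
A vs D: D wins 12–3.
B vs C: B wins 11–4.
B vs D: D wins 15–0.
C vs D: D wins 15–0.
D beats each rival — A (12–3), B (15–0), C (15–0) — so D is the Condorcet winner.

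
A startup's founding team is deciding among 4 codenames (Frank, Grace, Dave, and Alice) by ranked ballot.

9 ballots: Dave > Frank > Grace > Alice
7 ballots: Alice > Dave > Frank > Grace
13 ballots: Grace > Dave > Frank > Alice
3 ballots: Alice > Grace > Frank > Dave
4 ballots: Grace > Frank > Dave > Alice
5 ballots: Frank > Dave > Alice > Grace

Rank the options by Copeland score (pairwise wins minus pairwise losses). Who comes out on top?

Pairwise results:
  Frank vs Grace: Frank wins 21–20.
  Frank vs Dave: Dave wins 29–12.
  Frank vs Alice: Frank wins 31–10.
  Grace vs Dave: Dave wins 21–20.
  Grace vs Alice: Grace wins 26–15.
  Dave vs Alice: Dave wins 31–10.
Copeland scores (wins − losses):
  Frank: 2 − 1 = 1
  Grace: 1 − 2 = -1
  Dave: 3 − 0 = 3
  Alice: 0 − 3 = -3
Dave has the best Copeland score.

Dave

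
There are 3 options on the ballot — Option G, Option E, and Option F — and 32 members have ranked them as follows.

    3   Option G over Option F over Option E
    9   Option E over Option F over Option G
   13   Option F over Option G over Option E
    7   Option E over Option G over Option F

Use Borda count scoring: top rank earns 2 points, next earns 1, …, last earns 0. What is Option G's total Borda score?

Borda scores:
  Option G: 3·2 + 9·0 + 13·1 + 7·1 = 26
  Option E: 3·0 + 9·2 + 13·0 + 7·2 = 32
  Option F: 3·1 + 9·1 + 13·2 + 7·0 = 38

26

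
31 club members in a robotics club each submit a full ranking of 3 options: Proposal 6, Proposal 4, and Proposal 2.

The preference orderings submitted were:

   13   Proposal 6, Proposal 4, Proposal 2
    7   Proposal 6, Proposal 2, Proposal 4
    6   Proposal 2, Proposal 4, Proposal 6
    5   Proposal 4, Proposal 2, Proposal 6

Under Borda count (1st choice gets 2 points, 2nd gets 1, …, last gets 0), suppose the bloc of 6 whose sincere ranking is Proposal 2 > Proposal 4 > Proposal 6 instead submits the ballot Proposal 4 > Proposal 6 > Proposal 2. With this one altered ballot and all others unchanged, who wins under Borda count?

Borda totals with the altered ballot: Proposal 6 46, Proposal 4 35, Proposal 2 12.
The winner is unchanged: still Proposal 6.

Proposal 6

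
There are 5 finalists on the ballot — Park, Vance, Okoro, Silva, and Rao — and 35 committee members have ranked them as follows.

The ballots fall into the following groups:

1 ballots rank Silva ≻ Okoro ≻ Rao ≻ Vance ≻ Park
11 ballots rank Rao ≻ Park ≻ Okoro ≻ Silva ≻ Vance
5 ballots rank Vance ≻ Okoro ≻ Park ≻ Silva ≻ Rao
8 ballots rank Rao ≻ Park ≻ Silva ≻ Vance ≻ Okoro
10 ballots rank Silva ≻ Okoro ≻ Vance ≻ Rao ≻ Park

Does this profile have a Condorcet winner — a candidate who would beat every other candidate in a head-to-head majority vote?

Yes

Head-to-head results (35 voters total):
Park vs Vance: Park wins 19–16.
Park vs Okoro: Park wins 19–16.
Park vs Silva: Park wins 24–11.
Park vs Rao: Rao wins 30–5.
Vance vs Okoro: Okoro wins 22–13.
Vance vs Silva: Silva wins 30–5.
Vance vs Rao: Rao wins 20–15.
Okoro vs Silva: Silva wins 19–16.
Okoro vs Rao: Rao wins 19–16.
Silva vs Rao: Rao wins 19–16.
Rao beats each rival — Park (30–5), Vance (20–15), Okoro (19–16), Silva (19–16) — so Rao is the Condorcet winner.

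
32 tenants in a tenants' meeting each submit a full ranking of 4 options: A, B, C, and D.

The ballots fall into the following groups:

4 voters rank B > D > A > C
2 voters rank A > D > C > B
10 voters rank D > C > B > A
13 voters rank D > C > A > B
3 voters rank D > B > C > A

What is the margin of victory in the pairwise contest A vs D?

Ballots ranking A above D: 2.
Ballots ranking D above A: 4+10+13+3 = 30.
D wins 30–2, a margin of 28.

28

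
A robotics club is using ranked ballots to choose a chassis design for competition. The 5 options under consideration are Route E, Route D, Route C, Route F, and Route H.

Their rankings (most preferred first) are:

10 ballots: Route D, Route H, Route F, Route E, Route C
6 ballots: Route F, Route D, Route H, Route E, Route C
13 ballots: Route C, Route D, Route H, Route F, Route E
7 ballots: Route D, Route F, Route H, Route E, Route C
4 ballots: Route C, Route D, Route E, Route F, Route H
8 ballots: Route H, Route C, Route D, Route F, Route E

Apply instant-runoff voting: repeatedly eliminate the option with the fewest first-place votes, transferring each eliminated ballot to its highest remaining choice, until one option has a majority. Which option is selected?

Round 1: Route D 17, Route C 17, Route H 8, Route F 6, Route E 0. Route E has the fewest and is eliminated.
Round 2: Route D 17, Route C 17, Route H 8, Route F 6. Route F has the fewest and is eliminated.
Round 3: Route D 23, Route C 17, Route H 8. Route H has the fewest and is eliminated.
Round 4: Route C 25, Route D 23. Route C has a majority.

Route C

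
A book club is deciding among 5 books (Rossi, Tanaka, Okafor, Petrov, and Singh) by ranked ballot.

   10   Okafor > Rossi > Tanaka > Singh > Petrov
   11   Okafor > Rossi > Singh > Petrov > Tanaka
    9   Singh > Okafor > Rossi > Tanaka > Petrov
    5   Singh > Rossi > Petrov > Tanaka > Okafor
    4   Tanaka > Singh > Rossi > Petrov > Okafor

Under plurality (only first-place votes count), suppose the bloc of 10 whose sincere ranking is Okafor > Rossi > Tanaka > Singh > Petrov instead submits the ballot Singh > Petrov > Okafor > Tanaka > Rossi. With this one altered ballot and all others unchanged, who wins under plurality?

First-place totals with the altered ballot: Rossi 0, Tanaka 4, Okafor 11, Petrov 0, Singh 24.
The switch changes the winner from Okafor to Singh.

Singh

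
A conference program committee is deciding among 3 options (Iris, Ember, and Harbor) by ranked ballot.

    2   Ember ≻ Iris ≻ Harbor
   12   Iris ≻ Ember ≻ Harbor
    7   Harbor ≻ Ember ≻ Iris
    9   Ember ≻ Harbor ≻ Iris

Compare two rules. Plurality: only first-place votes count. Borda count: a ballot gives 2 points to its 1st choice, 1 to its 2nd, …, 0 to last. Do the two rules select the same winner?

Plurality first-place counts: Iris 12, Ember 11, Harbor 7 → Iris.
Borda totals: Iris 26, Ember 41, Harbor 23 → Ember.
The two rules disagree: plurality picks Iris, Borda picks Ember.

No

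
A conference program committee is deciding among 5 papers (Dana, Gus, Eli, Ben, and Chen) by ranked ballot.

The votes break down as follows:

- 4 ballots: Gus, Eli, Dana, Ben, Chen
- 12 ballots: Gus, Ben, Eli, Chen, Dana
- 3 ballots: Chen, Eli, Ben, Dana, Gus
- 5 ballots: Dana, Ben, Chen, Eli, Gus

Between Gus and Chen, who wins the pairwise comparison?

Gus

Ballots ranking Gus above Chen: 4+12 = 16.
Ballots ranking Chen above Gus: 3+5 = 8.
Gus wins the head-to-head, 16–8.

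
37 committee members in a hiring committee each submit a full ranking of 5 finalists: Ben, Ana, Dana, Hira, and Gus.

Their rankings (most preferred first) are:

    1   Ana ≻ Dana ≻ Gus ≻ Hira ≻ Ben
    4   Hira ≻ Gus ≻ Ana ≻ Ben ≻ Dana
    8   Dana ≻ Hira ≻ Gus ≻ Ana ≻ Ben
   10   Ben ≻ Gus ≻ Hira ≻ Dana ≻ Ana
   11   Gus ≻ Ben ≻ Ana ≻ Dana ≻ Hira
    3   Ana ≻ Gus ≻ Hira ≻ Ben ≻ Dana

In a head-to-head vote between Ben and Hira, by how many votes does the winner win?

5

Ballots ranking Ben above Hira: 10+11 = 21.
Ballots ranking Hira above Ben: 1+4+8+3 = 16.
Ben wins 21–16, a margin of 5.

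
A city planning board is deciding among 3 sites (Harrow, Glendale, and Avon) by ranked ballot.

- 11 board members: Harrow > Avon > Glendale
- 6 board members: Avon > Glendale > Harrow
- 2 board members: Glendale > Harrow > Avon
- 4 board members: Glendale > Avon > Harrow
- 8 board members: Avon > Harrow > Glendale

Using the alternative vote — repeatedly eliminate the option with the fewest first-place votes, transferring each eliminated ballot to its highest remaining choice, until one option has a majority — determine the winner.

Avon

Round 1: Avon 14, Harrow 11, Glendale 6. Glendale has the fewest and is eliminated.
Round 2: Avon 18, Harrow 13. Avon has a majority.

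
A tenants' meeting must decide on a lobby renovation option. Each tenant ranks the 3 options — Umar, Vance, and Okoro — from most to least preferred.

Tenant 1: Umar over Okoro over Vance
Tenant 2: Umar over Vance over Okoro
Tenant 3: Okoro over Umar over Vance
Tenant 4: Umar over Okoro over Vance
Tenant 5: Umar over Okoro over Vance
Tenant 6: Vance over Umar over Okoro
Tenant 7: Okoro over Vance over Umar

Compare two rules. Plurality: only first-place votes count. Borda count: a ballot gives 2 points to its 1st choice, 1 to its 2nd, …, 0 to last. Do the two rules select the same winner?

Plurality first-place counts: Umar 4, Vance 1, Okoro 2 → Umar.
Borda totals: Umar 10, Vance 4, Okoro 7 → Umar.
The two rules agree on Umar.

Yes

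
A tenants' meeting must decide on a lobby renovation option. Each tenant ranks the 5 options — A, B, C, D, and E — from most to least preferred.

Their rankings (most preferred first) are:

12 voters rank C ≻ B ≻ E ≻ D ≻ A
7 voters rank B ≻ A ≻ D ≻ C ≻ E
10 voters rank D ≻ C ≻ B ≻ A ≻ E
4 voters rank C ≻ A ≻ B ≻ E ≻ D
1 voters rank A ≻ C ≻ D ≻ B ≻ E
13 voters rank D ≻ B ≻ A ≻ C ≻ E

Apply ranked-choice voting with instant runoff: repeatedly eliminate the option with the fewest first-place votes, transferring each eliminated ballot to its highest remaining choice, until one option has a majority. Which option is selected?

D

Round 1: D 23, C 16, B 7, A 1, E 0. E has the fewest and is eliminated.
Round 2: D 23, C 16, B 7, A 1. A has the fewest and is eliminated.
Round 3: D 23, C 17, B 7. B has the fewest and is eliminated.
Round 4: D 30, C 17. D has a majority.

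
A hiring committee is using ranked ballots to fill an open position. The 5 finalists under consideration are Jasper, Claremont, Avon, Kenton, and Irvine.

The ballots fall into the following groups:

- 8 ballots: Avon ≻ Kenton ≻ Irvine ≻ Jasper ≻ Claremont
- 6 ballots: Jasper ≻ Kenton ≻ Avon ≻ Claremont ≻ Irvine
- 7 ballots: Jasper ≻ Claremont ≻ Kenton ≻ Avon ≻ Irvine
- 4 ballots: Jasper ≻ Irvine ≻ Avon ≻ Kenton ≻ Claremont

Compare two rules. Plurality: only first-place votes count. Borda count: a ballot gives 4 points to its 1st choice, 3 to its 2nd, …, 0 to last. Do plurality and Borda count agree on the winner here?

Plurality first-place counts: Jasper 17, Claremont 0, Avon 8, Kenton 0, Irvine 0 → Jasper.
Borda totals: Jasper 76, Claremont 27, Avon 59, Kenton 60, Irvine 28 → Jasper.
The two rules agree on Jasper.

Yes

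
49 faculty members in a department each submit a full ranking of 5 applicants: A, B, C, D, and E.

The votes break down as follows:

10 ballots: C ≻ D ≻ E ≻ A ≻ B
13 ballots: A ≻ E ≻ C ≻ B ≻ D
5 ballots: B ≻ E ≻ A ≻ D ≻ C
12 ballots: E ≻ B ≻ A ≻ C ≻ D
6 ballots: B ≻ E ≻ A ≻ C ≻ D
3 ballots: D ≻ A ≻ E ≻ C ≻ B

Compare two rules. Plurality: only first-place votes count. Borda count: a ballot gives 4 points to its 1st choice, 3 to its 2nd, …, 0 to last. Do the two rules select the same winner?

No

Plurality first-place counts: A 13, B 11, C 10, D 3, E 12 → A.
Borda totals: A 117, B 93, C 87, D 47, E 146 → E.
The two rules disagree: plurality picks A, Borda picks E.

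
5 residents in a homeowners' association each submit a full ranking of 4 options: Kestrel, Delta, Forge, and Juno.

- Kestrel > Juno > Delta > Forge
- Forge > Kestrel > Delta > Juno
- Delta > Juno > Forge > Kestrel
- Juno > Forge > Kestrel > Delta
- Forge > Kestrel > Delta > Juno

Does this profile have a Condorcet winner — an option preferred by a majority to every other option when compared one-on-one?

No

Head-to-head results (5 voters total):
Kestrel vs Delta: Kestrel wins 4–1.
Kestrel vs Forge: Forge wins 4–1.
Kestrel vs Juno: Kestrel wins 3–2.
Delta vs Forge: Forge wins 3–2.
Delta vs Juno: Delta wins 3–2.
Forge vs Juno: Juno wins 3–2.
No candidate beats all others: Kestrel beats Juno beats Forge beats Kestrel, a majority cycle.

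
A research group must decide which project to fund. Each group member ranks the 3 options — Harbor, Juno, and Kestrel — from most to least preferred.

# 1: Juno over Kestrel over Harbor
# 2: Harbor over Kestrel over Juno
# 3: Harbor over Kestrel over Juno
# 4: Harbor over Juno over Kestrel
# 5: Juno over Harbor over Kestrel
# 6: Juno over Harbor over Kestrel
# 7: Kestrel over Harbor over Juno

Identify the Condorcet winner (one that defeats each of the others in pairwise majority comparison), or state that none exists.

Harbor

Head-to-head results (7 voters total):
Harbor vs Juno: Harbor wins 4–3.
Harbor vs Kestrel: Harbor wins 5–2.
Juno vs Kestrel: Juno wins 4–3.
Harbor beats each rival — Juno (4–3), Kestrel (5–2) — so Harbor is the Condorcet winner.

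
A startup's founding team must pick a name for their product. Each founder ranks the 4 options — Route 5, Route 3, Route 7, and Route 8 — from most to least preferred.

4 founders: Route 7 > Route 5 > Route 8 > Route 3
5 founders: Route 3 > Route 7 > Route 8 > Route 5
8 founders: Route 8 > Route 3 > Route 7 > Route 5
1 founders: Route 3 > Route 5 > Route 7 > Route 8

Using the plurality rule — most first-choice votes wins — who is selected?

First-place vote totals:
  Route 5: 0
  Route 3: 6
  Route 7: 4
  Route 8: 8
Route 8 has the most first-place votes.

Route 8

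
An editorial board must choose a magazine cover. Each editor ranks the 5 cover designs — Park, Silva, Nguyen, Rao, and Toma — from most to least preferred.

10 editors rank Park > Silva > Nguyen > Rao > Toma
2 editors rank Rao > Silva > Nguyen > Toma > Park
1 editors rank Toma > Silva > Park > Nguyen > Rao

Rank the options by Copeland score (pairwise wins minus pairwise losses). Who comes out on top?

Park

Pairwise results:
  Park vs Silva: Park wins 10–3.
  Park vs Nguyen: Park wins 11–2.
  Park vs Rao: Park wins 11–2.
  Park vs Toma: Park wins 10–3.
  Silva vs Nguyen: Silva wins 13–0.
  Silva vs Rao: Silva wins 11–2.
  Silva vs Toma: Silva wins 12–1.
  Nguyen vs Rao: Nguyen wins 11–2.
  Nguyen vs Toma: Nguyen wins 12–1.
  Rao vs Toma: Rao wins 12–1.
Copeland scores (wins − losses):
  Park: 4 − 0 = 4
  Silva: 3 − 1 = 2
  Nguyen: 2 − 2 = 0
  Rao: 1 − 3 = -2
  Toma: 0 − 4 = -4
Park has the best Copeland score.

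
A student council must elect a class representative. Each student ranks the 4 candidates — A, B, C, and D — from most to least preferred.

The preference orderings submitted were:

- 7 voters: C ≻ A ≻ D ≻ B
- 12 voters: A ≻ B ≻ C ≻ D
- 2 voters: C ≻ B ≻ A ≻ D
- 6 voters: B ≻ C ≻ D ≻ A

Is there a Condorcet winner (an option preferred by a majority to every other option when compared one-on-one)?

Head-to-head results (27 voters total):
A vs B: A wins 19–8.
A vs C: C wins 15–12.
A vs D: A wins 21–6.
B vs C: B wins 18–9.
B vs D: B wins 20–7.
C vs D: C wins 27–0.
No candidate beats all others: A beats B beats C beats A, a majority cycle.

No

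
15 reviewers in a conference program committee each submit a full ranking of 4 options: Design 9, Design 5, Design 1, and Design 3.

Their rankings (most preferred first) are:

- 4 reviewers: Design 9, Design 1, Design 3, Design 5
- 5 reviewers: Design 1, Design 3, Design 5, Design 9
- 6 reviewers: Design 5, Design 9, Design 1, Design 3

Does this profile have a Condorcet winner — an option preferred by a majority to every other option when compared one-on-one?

No

Head-to-head results (15 voters total):
Design 9 vs Design 5: Design 5 wins 11–4.
Design 9 vs Design 1: Design 9 wins 10–5.
Design 9 vs Design 3: Design 9 wins 10–5.
Design 5 vs Design 1: Design 1 wins 9–6.
Design 5 vs Design 3: Design 3 wins 9–6.
Design 1 vs Design 3: Design 1 wins 15–0.
No candidate beats all others: Design 9 beats Design 1 beats Design 5 beats Design 9, a majority cycle.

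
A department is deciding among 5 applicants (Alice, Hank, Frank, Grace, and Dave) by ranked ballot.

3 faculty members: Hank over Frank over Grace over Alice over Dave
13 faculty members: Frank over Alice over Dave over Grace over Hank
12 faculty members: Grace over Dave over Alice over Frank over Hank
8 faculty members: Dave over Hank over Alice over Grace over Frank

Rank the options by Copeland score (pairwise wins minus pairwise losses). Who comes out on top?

Pairwise results:
  Alice vs Hank: Alice wins 25–11.
  Alice vs Frank: Alice wins 20–16.
  Alice vs Grace: Alice wins 21–15.
  Alice vs Dave: Dave wins 20–16.
  Hank vs Frank: Frank wins 25–11.
  Hank vs Grace: Grace wins 25–11.
  Hank vs Dave: Dave wins 33–3.
  Frank vs Grace: Grace wins 20–16.
  Frank vs Dave: Dave wins 20–16.
  Grace vs Dave: Dave wins 21–15.
Copeland scores (wins − losses):
  Alice: 3 − 1 = 2
  Hank: 0 − 4 = -4
  Frank: 1 − 3 = -2
  Grace: 2 − 2 = 0
  Dave: 4 − 0 = 4
Dave has the best Copeland score.

Dave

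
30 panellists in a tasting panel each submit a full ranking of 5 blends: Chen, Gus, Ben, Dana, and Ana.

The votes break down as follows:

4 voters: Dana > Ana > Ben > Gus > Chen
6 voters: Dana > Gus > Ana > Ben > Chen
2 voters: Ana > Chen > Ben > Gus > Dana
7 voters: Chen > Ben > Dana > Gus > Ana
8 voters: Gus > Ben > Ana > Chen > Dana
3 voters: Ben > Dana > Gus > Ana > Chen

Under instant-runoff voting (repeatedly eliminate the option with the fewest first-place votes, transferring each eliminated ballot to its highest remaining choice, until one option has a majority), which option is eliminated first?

Round 1: Dana 10, Gus 8, Chen 7, Ben 3, Ana 2. Ana has the fewest and is eliminated.
Round 2: Dana 10, Chen 9, Gus 8, Ben 3. Ben has the fewest and is eliminated.
Round 3: Dana 13, Chen 9, Gus 8. Gus has the fewest and is eliminated.
Round 4: Chen 17, Dana 13. Chen has a majority.

Ana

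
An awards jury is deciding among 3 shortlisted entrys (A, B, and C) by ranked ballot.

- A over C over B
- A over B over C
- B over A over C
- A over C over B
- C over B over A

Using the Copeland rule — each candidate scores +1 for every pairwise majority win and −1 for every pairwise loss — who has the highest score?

A

Pairwise results:
  A vs B: A wins 3–2.
  A vs C: A wins 4–1.
  B vs C: C wins 3–2.
Copeland scores (wins − losses):
  A: 2 − 0 = 2
  B: 0 − 2 = -2
  C: 1 − 1 = 0
A has the best Copeland score.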